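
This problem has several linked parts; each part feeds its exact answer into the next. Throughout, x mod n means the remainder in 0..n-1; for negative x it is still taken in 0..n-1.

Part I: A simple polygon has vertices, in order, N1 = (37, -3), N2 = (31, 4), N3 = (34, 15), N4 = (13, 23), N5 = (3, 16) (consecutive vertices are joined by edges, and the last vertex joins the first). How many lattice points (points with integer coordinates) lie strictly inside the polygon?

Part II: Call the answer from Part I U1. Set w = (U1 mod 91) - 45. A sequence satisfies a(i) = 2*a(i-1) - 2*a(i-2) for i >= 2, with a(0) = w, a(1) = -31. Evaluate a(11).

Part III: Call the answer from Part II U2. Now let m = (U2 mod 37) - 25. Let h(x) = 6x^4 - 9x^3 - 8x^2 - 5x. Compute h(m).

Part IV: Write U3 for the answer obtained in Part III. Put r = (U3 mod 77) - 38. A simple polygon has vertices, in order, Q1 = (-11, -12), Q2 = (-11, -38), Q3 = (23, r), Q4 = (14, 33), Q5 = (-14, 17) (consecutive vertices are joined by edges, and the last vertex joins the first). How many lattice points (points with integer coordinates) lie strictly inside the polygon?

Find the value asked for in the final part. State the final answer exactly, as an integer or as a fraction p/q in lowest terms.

1920

Part I: cross terms: (37*4 - 31*-3)=241, (31*15 - 34*4)=329, (34*23 - 13*15)=587, (13*16 - 3*23)=139, (3*-3 - 37*16)=-601; twice the area = |695| = 695; area = 695/2; boundary points = 1 + 1 + 1 + 1 + 1 = 5; strictly interior points = area - boundary/2 + 1 = 346; answer 346
Part II: U1 = 346; w = 28; a(2) = 2*(-31) - 2*(28) = -118; iterating: a(2)=-118, a(3)=-174, a(4)=-112, a(5)=124, a(6)=472, a(7)=696, a(8)=448, a(9)=-496, a(10)=-1888, a(11)=-2784; answer -2784
Part III: U2 = -2784; m = 3; 6*(3)^4 - 9*(3)^3 - 8*(3)^2 - 5*(3)^1 = (486) + (-243) + (-72) + (-15) = 156; answer 156
Part IV: U3 = 156; r = -36; cross terms: (-11*-38 - -11*-12)=286, (-11*-36 - 23*-38)=1270, (23*33 - 14*-36)=1263, (14*17 - -14*33)=700, (-14*-12 - -11*17)=355; twice the area = |3874| = 3874; area = 1937; boundary points = 26 + 2 + 3 + 4 + 1 = 36; strictly interior points = area - boundary/2 + 1 = 1920; answer 1920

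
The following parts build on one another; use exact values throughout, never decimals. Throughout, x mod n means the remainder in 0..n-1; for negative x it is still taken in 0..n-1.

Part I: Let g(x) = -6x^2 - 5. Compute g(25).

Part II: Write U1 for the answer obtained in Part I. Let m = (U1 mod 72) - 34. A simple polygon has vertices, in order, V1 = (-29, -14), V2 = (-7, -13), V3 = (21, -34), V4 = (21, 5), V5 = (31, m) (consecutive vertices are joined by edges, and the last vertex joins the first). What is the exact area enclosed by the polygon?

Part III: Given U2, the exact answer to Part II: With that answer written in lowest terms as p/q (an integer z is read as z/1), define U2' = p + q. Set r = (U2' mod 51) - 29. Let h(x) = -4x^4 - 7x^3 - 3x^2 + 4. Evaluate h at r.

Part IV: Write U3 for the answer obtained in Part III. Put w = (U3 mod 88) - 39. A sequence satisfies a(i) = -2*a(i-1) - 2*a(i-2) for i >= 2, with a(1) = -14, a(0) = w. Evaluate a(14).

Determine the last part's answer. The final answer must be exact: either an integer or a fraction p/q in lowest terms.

Part I: -6*(25)^2 - 5 = (-3750) + (-5) = -3755; answer -3755
Part II: U1 = -3755; m = 27; cross terms: (-29*-13 - -7*-14)=279, (-7*-34 - 21*-13)=511, (21*5 - 21*-34)=819, (21*27 - 31*5)=412, (31*-14 - -29*27)=349; twice the area = |2370| = 2370; area = 1185; answer 1185
Part III: U2 = 1185; threaded value p + q = 1186; r = -16; -4*(-16)^4 - 7*(-16)^3 - 3*(-16)^2 + 4 = (-262144) + (28672) + (-768) + (4) = -234236; answer -234236
Part IV: U3 = -234236; w = -19; a(2) = -2*(-14) - 2*(-19) = 66; iterating: a(2)=66, a(3)=-104, a(4)=76, a(5)=56, a(6)=-264, a(7)=416, a(8)=-304, a(9)=-224, a(10)=1056, a(11)=-1664, a(12)=1216, a(13)=896, a(14)=-4224; answer -4224

-4224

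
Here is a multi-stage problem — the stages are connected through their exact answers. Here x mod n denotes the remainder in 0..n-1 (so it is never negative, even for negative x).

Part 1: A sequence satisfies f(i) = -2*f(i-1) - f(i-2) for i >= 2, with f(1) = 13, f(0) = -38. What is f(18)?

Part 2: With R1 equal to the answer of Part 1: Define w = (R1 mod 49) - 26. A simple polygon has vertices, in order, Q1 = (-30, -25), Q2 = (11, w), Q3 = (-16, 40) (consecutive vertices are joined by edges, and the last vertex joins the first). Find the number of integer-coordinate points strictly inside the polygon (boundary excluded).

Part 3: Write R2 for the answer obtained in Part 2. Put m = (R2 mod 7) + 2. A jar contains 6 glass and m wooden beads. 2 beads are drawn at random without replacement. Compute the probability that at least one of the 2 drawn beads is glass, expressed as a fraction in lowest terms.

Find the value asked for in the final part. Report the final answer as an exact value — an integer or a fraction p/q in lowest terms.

13/15

Part 1: f(2) = -2*(13) - 1*(-38) = 12; iterating: f(2)=12, f(3)=-37, f(4)=62, f(5)=-87, f(6)=112, f(7)=-137, f(8)=162, f(9)=-187, f(10)=212, f(11)=-237, f(12)=262, f(13)=-287, f(14)=312, f(15)=-337, f(16)=362, f(17)=-387, f(18)=412; answer 412
Part 2: R1 = 412; w = -6; cross terms: (-30*-6 - 11*-25)=455, (11*40 - -16*-6)=344, (-16*-25 - -30*40)=1600; twice the area = |2399| = 2399; area = 2399/2; boundary points = 1 + 1 + 1 = 3; strictly interior points = area - boundary/2 + 1 = 1199; answer 1199
Part 3: R2 = 1199; m = 4; total draws C(10,2) = 45; complement C(4,2) = 6; favorable 45 - 6 = 39; P = 13/15; answer 13/15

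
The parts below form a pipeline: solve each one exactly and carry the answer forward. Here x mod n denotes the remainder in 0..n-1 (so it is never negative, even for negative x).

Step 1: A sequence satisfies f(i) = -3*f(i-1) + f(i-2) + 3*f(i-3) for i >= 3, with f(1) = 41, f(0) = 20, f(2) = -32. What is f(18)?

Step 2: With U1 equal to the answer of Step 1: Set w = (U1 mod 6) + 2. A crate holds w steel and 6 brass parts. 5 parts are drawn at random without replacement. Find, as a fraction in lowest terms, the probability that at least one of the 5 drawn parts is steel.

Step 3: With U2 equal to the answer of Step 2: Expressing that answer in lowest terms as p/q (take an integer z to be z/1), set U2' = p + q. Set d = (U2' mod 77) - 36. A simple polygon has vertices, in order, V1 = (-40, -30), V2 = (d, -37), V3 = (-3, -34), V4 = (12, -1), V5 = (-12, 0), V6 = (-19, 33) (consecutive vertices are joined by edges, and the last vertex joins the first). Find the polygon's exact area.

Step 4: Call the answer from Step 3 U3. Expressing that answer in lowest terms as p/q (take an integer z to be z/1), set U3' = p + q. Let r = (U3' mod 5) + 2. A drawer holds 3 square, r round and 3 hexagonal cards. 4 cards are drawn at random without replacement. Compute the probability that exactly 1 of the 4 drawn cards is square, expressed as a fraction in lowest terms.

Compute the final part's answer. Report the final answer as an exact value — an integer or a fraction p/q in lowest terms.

Step 1: f(3) = -3*(-32) + 1*(41) + 3*(20) = 197; iterating: f(3)=197, f(4)=-500, f(5)=1601, f(6)=-4712, f(7)=14237, f(8)=-42620, f(9)=127961, f(10)=-383792, f(11)=1151477, f(12)=-3454340, f(13)=10363121, f(14)=-31089272, f(15)=93267917, f(16)=-279803660, f(17)=839411081, f(18)=-2518233152; answer -2518233152
Step 2: U1 = -2518233152; w = 6; total draws C(12,5) = 792; complement C(6,5) = 6; favorable 792 - 6 = 786; P = 131/132; answer 131/132
Step 3: U2 = 131/132; threaded value p + q = 263; d = -4; cross terms: (-40*-37 - -4*-30)=1360, (-4*-34 - -3*-37)=25, (-3*-1 - 12*-34)=411, (12*0 - -12*-1)=-12, (-12*33 - -19*0)=-396, (-19*-30 - -40*33)=1890; twice the area = |3278| = 3278; area = 1639; answer 1639
Step 4: U3 = 1639; threaded value p + q = 1640; r = 2; total draws C(8,4) = 70; favorable C(3,1)*C(5,3) = 30; P = 3/7; answer 3/7

3/7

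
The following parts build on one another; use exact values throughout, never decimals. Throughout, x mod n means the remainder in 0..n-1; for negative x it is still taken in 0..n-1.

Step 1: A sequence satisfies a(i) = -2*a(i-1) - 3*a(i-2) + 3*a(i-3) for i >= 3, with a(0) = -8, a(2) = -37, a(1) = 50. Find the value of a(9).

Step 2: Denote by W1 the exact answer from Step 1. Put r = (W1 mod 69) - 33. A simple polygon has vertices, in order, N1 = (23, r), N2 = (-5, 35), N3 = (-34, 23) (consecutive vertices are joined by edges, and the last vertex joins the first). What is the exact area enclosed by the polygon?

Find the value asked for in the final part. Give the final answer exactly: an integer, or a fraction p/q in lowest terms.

516

Step 1: a(3) = -2*(-37) - 3*(50) + 3*(-8) = -100; iterating: a(3)=-100, a(4)=461, a(5)=-733, a(6)=-217, a(7)=4016, a(8)=-9580, a(9)=6461; answer 6461
Step 2: W1 = 6461; r = 11; cross terms: (23*35 - -5*11)=860, (-5*23 - -34*35)=1075, (-34*11 - 23*23)=-903; twice the area = |1032| = 1032; area = 516; answer 516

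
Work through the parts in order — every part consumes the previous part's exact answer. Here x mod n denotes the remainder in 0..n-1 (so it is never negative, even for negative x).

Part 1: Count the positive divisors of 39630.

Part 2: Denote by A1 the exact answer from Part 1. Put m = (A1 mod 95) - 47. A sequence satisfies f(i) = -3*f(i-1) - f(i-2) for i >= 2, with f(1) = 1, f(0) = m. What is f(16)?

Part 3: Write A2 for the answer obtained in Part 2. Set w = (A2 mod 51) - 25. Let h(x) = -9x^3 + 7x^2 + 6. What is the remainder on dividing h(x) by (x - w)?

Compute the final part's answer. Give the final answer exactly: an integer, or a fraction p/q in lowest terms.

-59198

Part 1: 39630 = 2 * 3 * 5 * 1321; number of divisors = (1+1) * (1+1) * (1+1) * (1+1) = 16; answer 16
Part 2: A1 = 16; m = -31; f(2) = -3*(1) - 1*(-31) = 28; iterating: f(2)=28, f(3)=-85, f(4)=227, f(5)=-596, f(6)=1561, f(7)=-4087, f(8)=10700, f(9)=-28013, f(10)=73339, f(11)=-192004, f(12)=502673, f(13)=-1316015, f(14)=3445372, f(15)=-9020101, f(16)=23614931; answer 23614931
Part 3: A2 = 23614931; w = 19; remainder = value at the root: -9*(19)^3 + 7*(19)^2 + 6 = (-61731) + (2527) + (6) = -59198; answer -59198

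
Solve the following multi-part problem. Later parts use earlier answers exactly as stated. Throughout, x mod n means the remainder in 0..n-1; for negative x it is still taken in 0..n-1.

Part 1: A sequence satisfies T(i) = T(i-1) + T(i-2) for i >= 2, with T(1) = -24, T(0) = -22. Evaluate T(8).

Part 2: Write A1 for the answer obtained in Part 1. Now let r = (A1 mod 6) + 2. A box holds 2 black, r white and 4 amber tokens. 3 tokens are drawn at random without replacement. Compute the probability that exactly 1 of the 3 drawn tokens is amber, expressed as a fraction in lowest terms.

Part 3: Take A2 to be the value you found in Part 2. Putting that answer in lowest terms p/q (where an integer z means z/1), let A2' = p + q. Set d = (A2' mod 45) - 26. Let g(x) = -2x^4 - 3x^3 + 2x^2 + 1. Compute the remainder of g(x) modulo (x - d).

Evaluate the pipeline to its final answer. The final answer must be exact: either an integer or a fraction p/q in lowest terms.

Part 1: T(2) = 1*(-24) + 1*(-22) = -46; iterating: T(2)=-46, T(3)=-70, T(4)=-116, T(5)=-186, T(6)=-302, T(7)=-488, T(8)=-790; answer -790
Part 2: A1 = -790; r = 4; total draws C(10,3) = 120; favorable C(4,1)*C(6,2) = 60; P = 1/2; answer 1/2
Part 3: A2 = 1/2; threaded value p + q = 3; d = -23; remainder = value at the root: -2*(-23)^4 - 3*(-23)^3 + 2*(-23)^2 + 1 = (-559682) + (36501) + (1058) + (1) = -522122; answer -522122

-522122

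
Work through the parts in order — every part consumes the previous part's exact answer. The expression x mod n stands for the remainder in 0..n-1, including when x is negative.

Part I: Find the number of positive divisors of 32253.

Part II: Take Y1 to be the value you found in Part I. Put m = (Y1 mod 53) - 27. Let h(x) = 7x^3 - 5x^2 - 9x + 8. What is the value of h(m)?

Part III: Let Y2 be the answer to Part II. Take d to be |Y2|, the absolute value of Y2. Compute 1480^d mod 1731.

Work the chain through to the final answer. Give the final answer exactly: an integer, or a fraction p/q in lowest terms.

301

Part I: 32253 = 3 * 13 * 827; number of divisors = (1+1) * (1+1) * (1+1) = 8; answer 8
Part II: Y1 = 8; m = -19; 7*(-19)^3 - 5*(-19)^2 - 9*(-19)^1 + 8 = (-48013) + (-1805) + (171) + (8) = -49639; answer -49639
Part III: Y2 = -49639; d = 49639; squarings mod 1731: 1480^1=1480, 1480^2=685, 1480^4=124, 1480^8=1528, 1480^16=1396, 1480^32=1441, 1480^64=1012, 1480^128=1123, 1480^256=961, 1480^512=898, 1480^1024=1489, 1480^2048=1441, 1480^4096=1012, 1480^8192=1123, 1480^16384=961, 1480^32768=898; 1480^49639 = 1480^1 * 1480^2 * 1480^4 * 1480^32 * 1480^64 * 1480^128 * 1480^256 * 1480^16384 * 1480^32768 = 301 (mod 1731); answer 301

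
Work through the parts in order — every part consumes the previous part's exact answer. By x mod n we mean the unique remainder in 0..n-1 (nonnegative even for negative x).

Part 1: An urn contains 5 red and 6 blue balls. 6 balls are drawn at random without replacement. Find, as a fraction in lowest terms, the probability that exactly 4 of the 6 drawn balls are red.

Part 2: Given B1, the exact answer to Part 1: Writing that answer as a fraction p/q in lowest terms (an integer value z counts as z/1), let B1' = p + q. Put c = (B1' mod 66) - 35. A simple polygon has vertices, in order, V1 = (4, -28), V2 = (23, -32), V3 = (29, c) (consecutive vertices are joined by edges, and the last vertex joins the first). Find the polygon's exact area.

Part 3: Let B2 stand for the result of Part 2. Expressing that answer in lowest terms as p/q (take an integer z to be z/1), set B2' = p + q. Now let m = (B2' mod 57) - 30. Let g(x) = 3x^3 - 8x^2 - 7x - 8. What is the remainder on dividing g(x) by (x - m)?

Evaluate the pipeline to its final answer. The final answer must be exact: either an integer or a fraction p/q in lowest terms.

Part 1: total draws C(11,6) = 462; favorable C(5,4)*C(6,2) = 75; P = 25/154; answer 25/154
Part 2: B1 = 25/154; threaded value p + q = 179; c = 12; cross terms: (4*-32 - 23*-28)=516, (23*12 - 29*-32)=1204, (29*-28 - 4*12)=-860; twice the area = |860| = 860; area = 430; answer 430
Part 3: B2 = 430; threaded value p + q = 431; m = 2; remainder = value at the root: 3*(2)^3 - 8*(2)^2 - 7*(2)^1 - 8 = (24) + (-32) + (-14) + (-8) = -30; answer -30

-30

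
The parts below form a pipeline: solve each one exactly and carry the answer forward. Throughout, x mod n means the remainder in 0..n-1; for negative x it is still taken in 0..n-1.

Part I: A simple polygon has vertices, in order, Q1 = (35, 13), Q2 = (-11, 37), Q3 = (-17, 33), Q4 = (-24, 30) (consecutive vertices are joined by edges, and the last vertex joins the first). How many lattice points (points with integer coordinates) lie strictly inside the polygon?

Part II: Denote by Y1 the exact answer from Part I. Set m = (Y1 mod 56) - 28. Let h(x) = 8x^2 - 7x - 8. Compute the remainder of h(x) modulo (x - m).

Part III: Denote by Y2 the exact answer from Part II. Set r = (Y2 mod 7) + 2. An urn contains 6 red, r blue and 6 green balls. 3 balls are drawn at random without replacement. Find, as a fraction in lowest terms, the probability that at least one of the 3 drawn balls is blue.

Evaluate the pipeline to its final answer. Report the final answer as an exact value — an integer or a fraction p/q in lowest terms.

Part I: cross terms: (35*37 - -11*13)=1438, (-11*33 - -17*37)=266, (-17*30 - -24*33)=282, (-24*13 - 35*30)=-1362; twice the area = |624| = 624; area = 312; boundary points = 2 + 2 + 1 + 1 = 6; strictly interior points = area - boundary/2 + 1 = 310; answer 310
Part II: Y1 = 310; m = 2; remainder = value at the root: 8*(2)^2 - 7*(2)^1 - 8 = (32) + (-14) + (-8) = 10; answer 10
Part III: Y2 = 10; r = 5; total draws C(17,3) = 680; complement C(12,3) = 220; favorable 680 - 220 = 460; P = 23/34; answer 23/34

23/34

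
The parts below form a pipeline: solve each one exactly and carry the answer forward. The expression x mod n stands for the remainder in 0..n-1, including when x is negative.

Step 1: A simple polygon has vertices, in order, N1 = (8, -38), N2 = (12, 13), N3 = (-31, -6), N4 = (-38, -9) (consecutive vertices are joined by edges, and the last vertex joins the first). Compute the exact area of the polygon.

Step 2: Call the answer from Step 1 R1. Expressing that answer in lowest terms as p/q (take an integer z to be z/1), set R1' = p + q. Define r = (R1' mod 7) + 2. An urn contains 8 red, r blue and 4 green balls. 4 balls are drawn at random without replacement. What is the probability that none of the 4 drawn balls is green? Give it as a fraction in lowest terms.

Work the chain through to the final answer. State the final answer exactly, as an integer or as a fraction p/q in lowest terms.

455/1292

Step 1: cross terms: (8*13 - 12*-38)=560, (12*-6 - -31*13)=331, (-31*-9 - -38*-6)=51, (-38*-38 - 8*-9)=1516; twice the area = |2458| = 2458; area = 1229; answer 1229
Step 2: R1 = 1229; threaded value p + q = 1230; r = 7; total draws C(19,4) = 3876; favorable C(15,4) = 1365; P = 455/1292; answer 455/1292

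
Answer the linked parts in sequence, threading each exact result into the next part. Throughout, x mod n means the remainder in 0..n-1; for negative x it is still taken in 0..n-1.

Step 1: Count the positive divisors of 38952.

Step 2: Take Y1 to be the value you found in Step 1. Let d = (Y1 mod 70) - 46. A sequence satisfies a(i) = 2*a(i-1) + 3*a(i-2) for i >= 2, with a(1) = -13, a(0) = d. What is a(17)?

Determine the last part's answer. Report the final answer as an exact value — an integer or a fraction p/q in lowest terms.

Step 1: 38952 = 2^3 * 3^2 * 541; number of divisors = (3+1) * (2+1) * (1+1) = 24; answer 24
Step 2: Y1 = 24; d = -22; a(2) = 2*(-13) + 3*(-22) = -92; iterating: a(2)=-92, a(3)=-223, a(4)=-722, a(5)=-2113, a(6)=-6392, a(7)=-19123, a(8)=-57422, a(9)=-172213, a(10)=-516692, a(11)=-1550023, a(12)=-4650122, a(13)=-13950313, a(14)=-41850992, a(15)=-125552923, a(16)=-376658822, a(17)=-1129976413; answer -1129976413

-1129976413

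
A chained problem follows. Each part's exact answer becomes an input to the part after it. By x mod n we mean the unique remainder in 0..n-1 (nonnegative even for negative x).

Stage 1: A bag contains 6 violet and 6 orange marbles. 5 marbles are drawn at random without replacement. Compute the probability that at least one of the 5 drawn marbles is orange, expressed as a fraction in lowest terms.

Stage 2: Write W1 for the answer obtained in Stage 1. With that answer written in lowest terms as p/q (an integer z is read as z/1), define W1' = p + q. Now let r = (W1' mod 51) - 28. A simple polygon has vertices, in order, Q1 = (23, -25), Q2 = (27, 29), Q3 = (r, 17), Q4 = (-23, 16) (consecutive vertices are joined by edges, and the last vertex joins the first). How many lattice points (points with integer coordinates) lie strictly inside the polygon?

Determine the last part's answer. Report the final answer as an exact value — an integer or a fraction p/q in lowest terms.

Stage 1: total draws C(12,5) = 792; complement C(6,5) = 6; favorable 792 - 6 = 786; P = 131/132; answer 131/132
Stage 2: W1 = 131/132; threaded value p + q = 263; r = -20; cross terms: (23*29 - 27*-25)=1342, (27*17 - -20*29)=1039, (-20*16 - -23*17)=71, (-23*-25 - 23*16)=207; twice the area = |2659| = 2659; area = 2659/2; boundary points = 2 + 1 + 1 + 1 = 5; strictly interior points = area - boundary/2 + 1 = 1328; answer 1328

1328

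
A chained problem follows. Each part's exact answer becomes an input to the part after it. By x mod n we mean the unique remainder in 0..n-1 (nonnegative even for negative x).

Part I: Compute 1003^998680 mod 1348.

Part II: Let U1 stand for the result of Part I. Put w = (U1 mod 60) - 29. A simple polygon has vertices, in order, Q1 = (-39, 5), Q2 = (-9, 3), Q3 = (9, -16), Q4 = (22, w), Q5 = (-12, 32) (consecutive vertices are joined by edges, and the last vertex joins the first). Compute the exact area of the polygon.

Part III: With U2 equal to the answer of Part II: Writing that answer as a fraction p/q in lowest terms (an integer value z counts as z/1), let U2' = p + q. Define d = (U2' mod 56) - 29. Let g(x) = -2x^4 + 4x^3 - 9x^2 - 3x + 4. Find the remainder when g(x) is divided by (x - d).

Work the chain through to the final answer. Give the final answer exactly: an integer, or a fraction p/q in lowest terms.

-430338

Part I: squarings mod 1348: 1003^1=1003, 1003^2=401, 1003^4=389, 1003^8=345, 1003^16=401, 1003^32=389, 1003^64=345, 1003^128=401, 1003^256=389, 1003^512=345, 1003^1024=401, 1003^2048=389, 1003^4096=345, 1003^8192=401, 1003^16384=389, 1003^32768=345, 1003^65536=401, 1003^131072=389, 1003^262144=345, 1003^524288=401; 1003^998680 = 1003^8 * 1003^16 * 1003^256 * 1003^1024 * 1003^2048 * 1003^4096 * 1003^8192 * 1003^65536 * 1003^131072 * 1003^262144 * 1003^524288 = 389 (mod 1348); answer 389
Part II: U1 = 389; w = 0; cross terms: (-39*3 - -9*5)=-72, (-9*-16 - 9*3)=117, (9*0 - 22*-16)=352, (22*32 - -12*0)=704, (-12*5 - -39*32)=1188; twice the area = |2289| = 2289; area = 2289/2; answer 2289/2
Part III: U2 = 2289/2; threaded value p + q = 2291; d = 22; remainder = value at the root: -2*(22)^4 + 4*(22)^3 - 9*(22)^2 - 3*(22)^1 + 4 = (-468512) + (42592) + (-4356) + (-66) + (4) = -430338; answer -430338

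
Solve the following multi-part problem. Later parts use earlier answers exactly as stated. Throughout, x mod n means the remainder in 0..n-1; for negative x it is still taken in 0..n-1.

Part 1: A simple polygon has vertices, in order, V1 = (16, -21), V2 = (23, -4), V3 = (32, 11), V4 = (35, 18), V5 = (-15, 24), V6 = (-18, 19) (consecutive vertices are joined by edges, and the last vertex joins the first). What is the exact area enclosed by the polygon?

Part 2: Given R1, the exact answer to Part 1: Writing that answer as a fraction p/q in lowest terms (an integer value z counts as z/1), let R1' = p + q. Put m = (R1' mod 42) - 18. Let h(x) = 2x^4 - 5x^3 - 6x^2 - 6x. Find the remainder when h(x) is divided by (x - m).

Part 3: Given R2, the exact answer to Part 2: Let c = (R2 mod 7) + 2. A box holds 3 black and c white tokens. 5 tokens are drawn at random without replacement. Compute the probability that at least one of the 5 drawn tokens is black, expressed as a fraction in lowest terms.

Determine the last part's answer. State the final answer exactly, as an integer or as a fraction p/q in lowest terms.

Part 1: cross terms: (16*-4 - 23*-21)=419, (23*11 - 32*-4)=381, (32*18 - 35*11)=191, (35*24 - -15*18)=1110, (-15*19 - -18*24)=147, (-18*-21 - 16*19)=74; twice the area = |2322| = 2322; area = 1161; answer 1161
Part 2: R1 = 1161; threaded value p + q = 1162; m = 10; remainder = value at the root: 2*(10)^4 - 5*(10)^3 - 6*(10)^2 - 6*(10)^1 = (20000) + (-5000) + (-600) + (-60) = 14340; answer 14340
Part 3: R2 = 14340; c = 6; total draws C(9,5) = 126; complement C(6,5) = 6; favorable 126 - 6 = 120; P = 20/21; answer 20/21

20/21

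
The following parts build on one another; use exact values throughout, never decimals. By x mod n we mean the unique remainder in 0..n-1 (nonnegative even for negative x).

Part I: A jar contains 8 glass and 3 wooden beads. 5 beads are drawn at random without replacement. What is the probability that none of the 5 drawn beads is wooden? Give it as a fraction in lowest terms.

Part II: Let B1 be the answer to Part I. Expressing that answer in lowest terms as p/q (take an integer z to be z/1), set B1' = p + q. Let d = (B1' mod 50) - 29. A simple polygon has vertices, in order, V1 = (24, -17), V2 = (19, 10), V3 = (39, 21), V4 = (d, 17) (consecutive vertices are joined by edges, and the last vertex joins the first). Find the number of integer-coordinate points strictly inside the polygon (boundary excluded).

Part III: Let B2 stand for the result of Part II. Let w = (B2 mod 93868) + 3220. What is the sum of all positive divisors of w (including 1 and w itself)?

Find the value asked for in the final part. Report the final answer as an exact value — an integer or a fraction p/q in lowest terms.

Part I: total draws C(11,5) = 462; favorable C(8,5) = 56; P = 4/33; answer 4/33
Part II: B1 = 4/33; threaded value p + q = 37; d = 8; cross terms: (24*10 - 19*-17)=563, (19*21 - 39*10)=9, (39*17 - 8*21)=495, (8*-17 - 24*17)=-544; twice the area = |523| = 523; area = 523/2; boundary points = 1 + 1 + 1 + 2 = 5; strictly interior points = area - boundary/2 + 1 = 260; answer 260
Part III: B2 = 260; w = 3480; 3480 = 2^3 * 3 * 5 * 29; sigma = (1 + 2 + 4 + 8) * (1 + 3) * (1 + 5) * (1 + 29) = 15 * 4 * 6 * 30 = 10800; answer 10800

10800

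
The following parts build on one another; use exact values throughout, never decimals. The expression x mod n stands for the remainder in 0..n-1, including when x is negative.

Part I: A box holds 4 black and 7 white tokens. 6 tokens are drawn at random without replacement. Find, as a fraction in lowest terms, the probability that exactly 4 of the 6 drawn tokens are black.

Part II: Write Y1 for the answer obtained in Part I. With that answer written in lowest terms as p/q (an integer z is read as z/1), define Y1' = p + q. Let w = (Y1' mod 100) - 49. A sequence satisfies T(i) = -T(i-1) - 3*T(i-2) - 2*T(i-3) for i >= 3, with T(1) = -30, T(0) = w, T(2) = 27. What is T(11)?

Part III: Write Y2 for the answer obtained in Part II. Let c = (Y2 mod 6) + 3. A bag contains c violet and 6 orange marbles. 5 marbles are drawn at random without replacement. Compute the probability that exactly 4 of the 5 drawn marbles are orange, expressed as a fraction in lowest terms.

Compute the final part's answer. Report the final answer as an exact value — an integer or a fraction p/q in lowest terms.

5/21

Part I: total draws C(11,6) = 462; favorable C(4,4)*C(7,2) = 21; P = 1/22; answer 1/22
Part II: Y1 = 1/22; threaded value p + q = 23; w = -26; T(3) = -1*(27) - 3*(-30) - 2*(-26) = 115; iterating: T(3)=115, T(4)=-136, T(5)=-263, T(6)=441, T(7)=620, T(8)=-1417, T(9)=-1325, T(10)=4336, T(11)=2473; answer 2473
Part III: Y2 = 2473; c = 4; total draws C(10,5) = 252; favorable C(6,4)*C(4,1) = 60; P = 5/21; answer 5/21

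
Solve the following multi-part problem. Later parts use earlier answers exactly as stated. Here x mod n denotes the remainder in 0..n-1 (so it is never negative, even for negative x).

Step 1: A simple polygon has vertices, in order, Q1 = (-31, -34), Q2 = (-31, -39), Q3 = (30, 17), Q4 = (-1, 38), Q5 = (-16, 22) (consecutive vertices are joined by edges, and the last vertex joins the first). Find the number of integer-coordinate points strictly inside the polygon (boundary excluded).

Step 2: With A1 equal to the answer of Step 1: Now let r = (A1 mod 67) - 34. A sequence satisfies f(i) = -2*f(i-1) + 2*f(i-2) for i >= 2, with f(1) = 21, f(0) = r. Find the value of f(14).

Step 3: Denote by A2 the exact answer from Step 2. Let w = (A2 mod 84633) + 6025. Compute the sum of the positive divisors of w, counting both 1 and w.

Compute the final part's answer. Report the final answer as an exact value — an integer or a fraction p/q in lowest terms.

78488

Step 1: cross terms: (-31*-39 - -31*-34)=155, (-31*17 - 30*-39)=643, (30*38 - -1*17)=1157, (-1*22 - -16*38)=586, (-16*-34 - -31*22)=1226; twice the area = |3767| = 3767; area = 3767/2; boundary points = 5 + 1 + 1 + 1 + 1 = 9; strictly interior points = area - boundary/2 + 1 = 1880; answer 1880
Step 2: A1 = 1880; r = -30; f(2) = -2*(21) + 2*(-30) = -102; iterating: f(2)=-102, f(3)=246, f(4)=-696, f(5)=1884, f(6)=-5160, f(7)=14088, f(8)=-38496, f(9)=105168, f(10)=-287328, f(11)=784992, f(12)=-2144640, f(13)=5859264, f(14)=-16007808; answer -16007808
Step 3: A2 = -16007808; w = 78487; 78487 is prime, so its only divisors are 1 and 78487; sigma = 1 + 78487 = 78488; answer 78488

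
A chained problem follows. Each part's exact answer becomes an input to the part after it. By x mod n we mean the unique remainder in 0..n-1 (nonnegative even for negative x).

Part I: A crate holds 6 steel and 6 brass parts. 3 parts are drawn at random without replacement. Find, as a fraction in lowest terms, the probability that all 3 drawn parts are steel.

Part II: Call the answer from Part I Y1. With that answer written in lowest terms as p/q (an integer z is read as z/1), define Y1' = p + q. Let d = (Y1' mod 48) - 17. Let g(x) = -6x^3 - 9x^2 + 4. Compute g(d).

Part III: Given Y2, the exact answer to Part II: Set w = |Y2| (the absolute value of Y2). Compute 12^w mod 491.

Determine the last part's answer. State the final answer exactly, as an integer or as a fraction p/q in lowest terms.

Part I: total draws C(12,3) = 220; favorable C(6,3) = 20; P = 1/11; answer 1/11
Part II: Y1 = 1/11; threaded value p + q = 12; d = -5; -6*(-5)^3 - 9*(-5)^2 + 4 = (750) + (-225) + (4) = 529; answer 529
Part III: Y2 = 529; w = 529; squarings mod 491: 12^1=12, 12^2=144, 12^4=114, 12^8=230, 12^16=363, 12^32=181, 12^64=355, 12^128=329, 12^256=221, 12^512=232; 12^529 = 12^1 * 12^16 * 12^512 = 114 (mod 491); answer 114

114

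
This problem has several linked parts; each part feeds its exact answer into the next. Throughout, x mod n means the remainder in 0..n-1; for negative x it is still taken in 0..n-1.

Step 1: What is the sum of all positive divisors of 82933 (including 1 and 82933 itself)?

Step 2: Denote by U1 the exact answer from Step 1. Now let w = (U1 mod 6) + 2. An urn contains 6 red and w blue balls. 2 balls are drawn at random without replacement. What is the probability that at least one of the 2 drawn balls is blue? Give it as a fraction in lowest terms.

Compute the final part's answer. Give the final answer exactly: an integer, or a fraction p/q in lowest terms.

Step 1: 82933 = 239 * 347; sigma = (1 + 239) * (1 + 347) = 240 * 348 = 83520; answer 83520
Step 2: U1 = 83520; w = 2; total draws C(8,2) = 28; complement C(6,2) = 15; favorable 28 - 15 = 13; P = 13/28; answer 13/28

13/28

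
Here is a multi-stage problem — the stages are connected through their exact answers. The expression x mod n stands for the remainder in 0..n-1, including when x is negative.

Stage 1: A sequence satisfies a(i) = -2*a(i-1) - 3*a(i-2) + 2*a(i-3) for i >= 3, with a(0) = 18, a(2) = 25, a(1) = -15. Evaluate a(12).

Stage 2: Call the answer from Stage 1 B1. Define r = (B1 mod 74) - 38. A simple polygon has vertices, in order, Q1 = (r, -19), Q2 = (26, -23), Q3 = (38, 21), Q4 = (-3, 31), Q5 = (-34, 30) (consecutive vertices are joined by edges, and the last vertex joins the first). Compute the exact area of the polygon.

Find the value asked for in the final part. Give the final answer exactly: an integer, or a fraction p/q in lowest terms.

Stage 1: a(3) = -2*(25) - 3*(-15) + 2*(18) = 31; iterating: a(3)=31, a(4)=-167, a(5)=291, a(6)=-19, a(7)=-1169, a(8)=2977, a(9)=-2485, a(10)=-6299, a(11)=26007, a(12)=-38087; answer -38087
Stage 2: B1 = -38087; r = -15; cross terms: (-15*-23 - 26*-19)=839, (26*21 - 38*-23)=1420, (38*31 - -3*21)=1241, (-3*30 - -34*31)=964, (-34*-19 - -15*30)=1096; twice the area = |5560| = 5560; area = 2780; answer 2780

2780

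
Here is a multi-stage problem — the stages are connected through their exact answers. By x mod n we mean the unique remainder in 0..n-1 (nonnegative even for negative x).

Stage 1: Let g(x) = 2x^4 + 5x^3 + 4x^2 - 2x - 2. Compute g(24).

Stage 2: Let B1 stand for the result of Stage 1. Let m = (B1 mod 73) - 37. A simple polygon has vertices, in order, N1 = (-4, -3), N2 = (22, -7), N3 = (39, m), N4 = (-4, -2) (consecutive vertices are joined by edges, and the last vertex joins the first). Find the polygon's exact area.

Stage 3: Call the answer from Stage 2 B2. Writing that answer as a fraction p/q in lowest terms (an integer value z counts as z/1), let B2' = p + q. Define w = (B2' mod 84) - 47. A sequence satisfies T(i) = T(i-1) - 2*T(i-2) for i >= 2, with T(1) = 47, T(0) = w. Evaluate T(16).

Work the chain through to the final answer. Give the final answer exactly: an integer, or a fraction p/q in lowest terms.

Stage 1: 2*(24)^4 + 5*(24)^3 + 4*(24)^2 - 2*(24)^1 - 2 = (663552) + (69120) + (2304) + (-48) + (-2) = 734926; answer 734926
Stage 2: B1 = 734926; m = -2; cross terms: (-4*-7 - 22*-3)=94, (22*-2 - 39*-7)=229, (39*-2 - -4*-2)=-86, (-4*-3 - -4*-2)=4; twice the area = |241| = 241; area = 241/2; answer 241/2
Stage 3: B2 = 241/2; threaded value p + q = 243; w = 28; T(2) = 1*(47) - 2*(28) = -9; iterating: T(2)=-9, T(3)=-103, T(4)=-85, T(5)=121, T(6)=291, T(7)=49, T(8)=-533, T(9)=-631, T(10)=435, T(11)=1697, T(12)=827, T(13)=-2567, T(14)=-4221, T(15)=913, T(16)=9355; answer 9355

9355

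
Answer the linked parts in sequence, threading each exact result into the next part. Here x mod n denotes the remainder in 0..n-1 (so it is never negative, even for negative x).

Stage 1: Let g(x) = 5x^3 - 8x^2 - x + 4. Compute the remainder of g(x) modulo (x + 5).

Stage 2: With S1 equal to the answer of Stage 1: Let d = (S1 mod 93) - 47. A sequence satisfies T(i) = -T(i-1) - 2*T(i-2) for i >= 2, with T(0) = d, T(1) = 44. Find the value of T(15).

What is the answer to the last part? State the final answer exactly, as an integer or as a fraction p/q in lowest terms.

816

Stage 1: remainder = value at the root: 5*(-5)^3 - 8*(-5)^2 - 1*(-5)^1 + 4 = (-625) + (-200) + (5) + (4) = -816; answer -816
Stage 2: S1 = -816; d = -26; T(2) = -1*(44) - 2*(-26) = 8; iterating: T(2)=8, T(3)=-96, T(4)=80, T(5)=112, T(6)=-272, T(7)=48, T(8)=496, T(9)=-592, T(10)=-400, T(11)=1584, T(12)=-784, T(13)=-2384, T(14)=3952, T(15)=816; answer 816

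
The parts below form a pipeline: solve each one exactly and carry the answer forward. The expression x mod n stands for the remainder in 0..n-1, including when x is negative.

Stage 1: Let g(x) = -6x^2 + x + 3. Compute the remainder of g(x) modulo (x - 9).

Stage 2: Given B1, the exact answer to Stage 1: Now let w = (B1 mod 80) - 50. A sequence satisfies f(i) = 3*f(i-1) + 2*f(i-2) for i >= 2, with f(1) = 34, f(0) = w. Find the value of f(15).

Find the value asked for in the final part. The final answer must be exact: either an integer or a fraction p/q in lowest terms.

Stage 1: remainder = value at the root: -6*(9)^2 + 1*(9)^1 + 3 = (-486) + (9) + (3) = -474; answer -474
Stage 2: B1 = -474; w = -44; f(2) = 3*(34) + 2*(-44) = 14; iterating: f(2)=14, f(3)=110, f(4)=358, f(5)=1294, f(6)=4598, f(7)=16382, f(8)=58342, f(9)=207790, f(10)=740054, f(11)=2635742, f(12)=9387334, f(13)=33433486, f(14)=119075126, f(15)=424092350; answer 424092350

424092350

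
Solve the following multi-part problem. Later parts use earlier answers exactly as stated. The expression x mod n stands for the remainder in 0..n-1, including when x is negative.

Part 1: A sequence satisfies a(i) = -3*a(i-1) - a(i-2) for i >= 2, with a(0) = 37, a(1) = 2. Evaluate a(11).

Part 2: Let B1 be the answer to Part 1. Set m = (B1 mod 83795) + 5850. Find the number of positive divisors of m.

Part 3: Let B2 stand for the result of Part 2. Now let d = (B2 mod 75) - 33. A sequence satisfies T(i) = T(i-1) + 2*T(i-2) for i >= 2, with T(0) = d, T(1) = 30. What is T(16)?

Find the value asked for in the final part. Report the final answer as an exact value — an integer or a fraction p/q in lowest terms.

Part 1: a(2) = -3*(2) - 1*(37) = -43; iterating: a(2)=-43, a(3)=127, a(4)=-338, a(5)=887, a(6)=-2323, a(7)=6082, a(8)=-15923, a(9)=41687, a(10)=-109138, a(11)=285727; answer 285727
Part 2: B1 = 285727; m = 40192; 40192 = 2^8 * 157; number of divisors = (8+1) * (1+1) = 18; answer 18
Part 3: B2 = 18; d = -15; T(2) = 1*(30) + 2*(-15) = 0; iterating: T(2)=0, T(3)=60, T(4)=60, T(5)=180, T(6)=300, T(7)=660, T(8)=1260, T(9)=2580, T(10)=5100, T(11)=10260, T(12)=20460, T(13)=40980, T(14)=81900, T(15)=163860, T(16)=327660; answer 327660

327660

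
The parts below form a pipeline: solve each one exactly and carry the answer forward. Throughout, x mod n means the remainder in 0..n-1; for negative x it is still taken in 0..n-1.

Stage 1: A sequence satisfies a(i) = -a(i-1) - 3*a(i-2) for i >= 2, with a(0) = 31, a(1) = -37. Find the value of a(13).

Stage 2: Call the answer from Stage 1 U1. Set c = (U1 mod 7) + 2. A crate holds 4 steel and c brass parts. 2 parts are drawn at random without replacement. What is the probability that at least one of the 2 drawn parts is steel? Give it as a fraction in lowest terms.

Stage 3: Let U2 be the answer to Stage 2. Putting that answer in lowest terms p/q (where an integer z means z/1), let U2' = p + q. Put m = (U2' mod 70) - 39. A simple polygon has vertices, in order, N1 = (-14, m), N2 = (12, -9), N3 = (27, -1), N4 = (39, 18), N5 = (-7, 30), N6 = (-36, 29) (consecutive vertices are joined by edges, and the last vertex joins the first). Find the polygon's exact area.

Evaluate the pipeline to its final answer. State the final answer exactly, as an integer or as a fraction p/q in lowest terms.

2837/2

Stage 1: a(2) = -1*(-37) - 3*(31) = -56; iterating: a(2)=-56, a(3)=167, a(4)=1, a(5)=-502, a(6)=499, a(7)=1007, a(8)=-2504, a(9)=-517, a(10)=8029, a(11)=-6478, a(12)=-17609, a(13)=37043; answer 37043
Stage 2: U1 = 37043; c = 8; total draws C(12,2) = 66; complement C(8,2) = 28; favorable 66 - 28 = 38; P = 19/33; answer 19/33
Stage 3: U2 = 19/33; threaded value p + q = 52; m = 13; cross terms: (-14*-9 - 12*13)=-30, (12*-1 - 27*-9)=231, (27*18 - 39*-1)=525, (39*30 - -7*18)=1296, (-7*29 - -36*30)=877, (-36*13 - -14*29)=-62; twice the area = |2837| = 2837; area = 2837/2; answer 2837/2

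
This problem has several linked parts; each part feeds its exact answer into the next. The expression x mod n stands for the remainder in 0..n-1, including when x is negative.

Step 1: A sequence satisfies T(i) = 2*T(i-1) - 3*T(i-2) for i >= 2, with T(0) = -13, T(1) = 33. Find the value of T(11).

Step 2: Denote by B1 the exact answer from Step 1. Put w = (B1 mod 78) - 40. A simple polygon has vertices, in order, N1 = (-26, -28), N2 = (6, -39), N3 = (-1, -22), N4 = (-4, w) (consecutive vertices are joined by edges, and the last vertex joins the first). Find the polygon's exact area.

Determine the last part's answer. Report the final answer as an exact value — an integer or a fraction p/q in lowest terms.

730

Step 1: T(2) = 2*(33) - 3*(-13) = 105; iterating: T(2)=105, T(3)=111, T(4)=-93, T(5)=-519, T(6)=-759, T(7)=39, T(8)=2355, T(9)=4593, T(10)=2121, T(11)=-9537; answer -9537
Step 2: B1 = -9537; w = 17; cross terms: (-26*-39 - 6*-28)=1182, (6*-22 - -1*-39)=-171, (-1*17 - -4*-22)=-105, (-4*-28 - -26*17)=554; twice the area = |1460| = 1460; area = 730; answer 730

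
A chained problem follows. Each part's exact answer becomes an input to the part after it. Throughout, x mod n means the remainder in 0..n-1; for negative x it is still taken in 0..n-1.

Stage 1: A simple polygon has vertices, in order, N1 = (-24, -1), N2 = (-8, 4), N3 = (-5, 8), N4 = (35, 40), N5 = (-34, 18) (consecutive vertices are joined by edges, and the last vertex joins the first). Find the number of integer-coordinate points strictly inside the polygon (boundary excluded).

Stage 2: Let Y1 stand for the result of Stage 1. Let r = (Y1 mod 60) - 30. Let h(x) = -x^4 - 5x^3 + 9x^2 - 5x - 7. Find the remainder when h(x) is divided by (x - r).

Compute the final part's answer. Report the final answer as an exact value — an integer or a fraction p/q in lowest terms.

Stage 1: cross terms: (-24*4 - -8*-1)=-104, (-8*8 - -5*4)=-44, (-5*40 - 35*8)=-480, (35*18 - -34*40)=1990, (-34*-1 - -24*18)=466; twice the area = |1828| = 1828; area = 914; boundary points = 1 + 1 + 8 + 1 + 1 = 12; strictly interior points = area - boundary/2 + 1 = 909; answer 909
Stage 2: Y1 = 909; r = -21; remainder = value at the root: -1*(-21)^4 - 5*(-21)^3 + 9*(-21)^2 - 5*(-21)^1 - 7 = (-194481) + (46305) + (3969) + (105) + (-7) = -144109; answer -144109

-144109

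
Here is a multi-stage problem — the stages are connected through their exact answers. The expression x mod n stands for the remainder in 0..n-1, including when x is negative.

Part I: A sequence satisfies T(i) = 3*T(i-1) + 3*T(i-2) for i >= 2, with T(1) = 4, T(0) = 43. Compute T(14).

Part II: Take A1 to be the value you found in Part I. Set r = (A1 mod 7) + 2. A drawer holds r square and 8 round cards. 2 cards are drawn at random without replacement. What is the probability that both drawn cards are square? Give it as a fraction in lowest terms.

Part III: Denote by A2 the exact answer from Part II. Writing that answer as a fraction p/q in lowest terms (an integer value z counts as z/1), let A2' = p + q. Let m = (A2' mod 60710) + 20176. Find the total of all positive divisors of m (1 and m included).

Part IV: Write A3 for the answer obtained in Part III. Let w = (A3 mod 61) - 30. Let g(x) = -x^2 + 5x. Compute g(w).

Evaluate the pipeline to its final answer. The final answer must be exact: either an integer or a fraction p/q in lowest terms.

Part I: T(2) = 3*(4) + 3*(43) = 141; iterating: T(2)=141, T(3)=435, T(4)=1728, T(5)=6489, T(6)=24651, T(7)=93420, T(8)=354213, T(9)=1342899, T(10)=5091336, T(11)=19302705, T(12)=73182123, T(13)=277454484, T(14)=1051909821; answer 1051909821
Part II: A1 = 1051909821; r = 6; total draws C(14,2) = 91; favorable C(6,2) = 15; P = 15/91; answer 15/91
Part III: A2 = 15/91; threaded value p + q = 106; m = 20282; 20282 = 2 * 10141; sigma = (1 + 2) * (1 + 10141) = 3 * 10142 = 30426; answer 30426
Part IV: A3 = 30426; w = 18; -1*(18)^2 + 5*(18)^1 = (-324) + (90) = -234; answer -234

-234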